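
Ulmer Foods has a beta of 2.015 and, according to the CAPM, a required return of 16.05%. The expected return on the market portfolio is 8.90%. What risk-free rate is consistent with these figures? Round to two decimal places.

E(R) = R_f + β(E(R_m) − R_f) = R_f(1 − β) + β·E(R_m)
16.05% = R_f × (1 − 2.015) + 2.015 × 8.90%
16.05% = R_f × -1.015 + 17.93350%
R_f = (16.05% − 17.93350%) / -1.015 = 1.86%

1.86%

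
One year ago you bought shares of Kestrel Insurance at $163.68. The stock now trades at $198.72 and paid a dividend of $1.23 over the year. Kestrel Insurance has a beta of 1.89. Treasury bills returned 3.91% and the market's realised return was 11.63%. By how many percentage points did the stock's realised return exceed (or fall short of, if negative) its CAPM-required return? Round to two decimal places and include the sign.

+3.66%

Realised HPR = (P1 + D1 − P0) / P0 = (198.72 + 1.23 − 163.68) / 163.68 = 36.27 / 163.68 = 22.1591%
MRP = 11.63% − 3.91% = 7.72%
CAPM required = R_f + β·MRP = 3.91% + 1.89 × 7.72% = 18.5008%
α = realised − required = 22.1591% − 18.5008% = +3.66%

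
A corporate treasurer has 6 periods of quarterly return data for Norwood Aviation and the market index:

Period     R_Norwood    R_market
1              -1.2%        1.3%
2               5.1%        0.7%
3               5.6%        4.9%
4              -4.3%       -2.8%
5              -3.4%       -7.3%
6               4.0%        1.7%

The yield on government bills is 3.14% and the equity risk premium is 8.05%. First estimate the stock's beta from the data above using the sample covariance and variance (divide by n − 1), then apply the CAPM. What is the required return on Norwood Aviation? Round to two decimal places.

9.82%

Mean R_i = (-1.2 + 5.1 + 5.6 − 4.3 − 3.4 + 4.0) / 6 = 0.9667%
Mean R_m = (1.3 + 0.7 + 4.9 − 2.8 − 7.3 + 1.7) / 6 = -0.2500%
Σ(R_i − R̄_i)(R_m − R̄_m) = 74.5600  ⇒  Cov = 74.5600 / 5 = 14.9120
Σ(R_m − R̄_m)² = 89.8350  ⇒  Var(R_m) = 89.8350 / 5 = 17.9670
β = Cov / Var(R_m) = 14.9120 / 17.9670 = 0.8300
E(R) = R_f + β × MRP = 3.14% + 0.8300 × 8.05% = 9.82%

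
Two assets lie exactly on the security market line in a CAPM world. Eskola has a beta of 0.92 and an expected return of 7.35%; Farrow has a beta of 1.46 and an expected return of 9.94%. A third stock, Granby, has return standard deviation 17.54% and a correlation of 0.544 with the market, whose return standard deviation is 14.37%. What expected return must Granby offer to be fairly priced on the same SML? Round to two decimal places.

6.12%

MRP = (9.94% − 7.35%) / (1.46 − 0.92) = 4.7963%
R_f = 7.35% − 0.92 × 4.7963% = 2.9374%
β_Granby = ρ·σ_i/σ_m = 0.544 × 17.54 / 14.37 = 0.6640
E(R_Granby) = R_f + β × MRP = 2.9374% + 0.6640 × 4.7963% = 6.12%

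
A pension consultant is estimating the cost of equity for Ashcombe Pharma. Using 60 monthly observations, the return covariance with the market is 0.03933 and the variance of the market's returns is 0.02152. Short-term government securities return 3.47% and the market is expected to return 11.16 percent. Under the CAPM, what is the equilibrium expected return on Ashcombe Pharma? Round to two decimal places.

β = Cov(R_i, R_m) / Var(R_m) = 0.03933 / 0.02152 = 1.8276
MRP = 11.16% − 3.47% = 7.69%
E(R) = R_f + β × MRP = 3.47% + 1.8276 × 7.69% = 17.52%

17.52%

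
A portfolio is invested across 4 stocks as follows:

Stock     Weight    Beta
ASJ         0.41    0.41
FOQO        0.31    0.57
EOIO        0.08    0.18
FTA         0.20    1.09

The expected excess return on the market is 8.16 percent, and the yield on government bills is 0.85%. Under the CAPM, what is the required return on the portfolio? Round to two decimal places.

β_P = Σ w_i β_i = 0.41×0.41 + 0.31×0.57 + 0.08×0.18 + 0.20×1.09 = 0.5772
E(R_P) = R_f + β_P × MRP = 0.85% + 0.5772 × 8.16% = 5.56%

5.56%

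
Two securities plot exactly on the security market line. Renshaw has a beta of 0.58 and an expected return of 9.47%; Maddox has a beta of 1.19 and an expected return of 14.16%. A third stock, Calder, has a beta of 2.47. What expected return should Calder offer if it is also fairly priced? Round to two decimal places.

24.00%

MRP (SML slope) = (14.16% − 9.47%) / (1.19 − 0.58) = 4.69% / 0.61 = 7.6885%
R_f (intercept) = 9.47% − 0.58 × 7.6885% = 5.0107%
E(R_Calder) = R_f + β × MRP = 5.0107% + 2.47 × 7.6885% = 24.00%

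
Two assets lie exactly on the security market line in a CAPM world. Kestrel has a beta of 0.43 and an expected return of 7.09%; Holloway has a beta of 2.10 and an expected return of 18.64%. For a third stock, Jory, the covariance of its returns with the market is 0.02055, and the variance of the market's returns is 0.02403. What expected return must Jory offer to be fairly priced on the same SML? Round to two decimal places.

MRP = (18.64% − 7.09%) / (2.10 − 0.43) = 6.9162%
R_f = 7.09% − 0.43 × 6.9162% = 4.1160%
β_Jory = Cov / Var(R_m) = 0.02055 / 0.02403 = 0.8552
E(R_Jory) = R_f + β × MRP = 4.1160% + 0.8552 × 6.9162% = 10.03%

10.03%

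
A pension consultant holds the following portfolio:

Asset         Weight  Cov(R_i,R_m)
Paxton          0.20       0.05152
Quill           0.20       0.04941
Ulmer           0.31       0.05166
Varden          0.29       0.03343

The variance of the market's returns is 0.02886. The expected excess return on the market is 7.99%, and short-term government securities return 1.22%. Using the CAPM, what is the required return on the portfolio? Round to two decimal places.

β_Paxton = 0.05152 / 0.02886 = 1.7852
β_Quill = 0.04941 / 0.02886 = 1.7121
β_Ulmer = 0.05166 / 0.02886 = 1.7900
β_Varden = 0.03343 / 0.02886 = 1.1584
β_P = Σ w_i β_i = 0.20×1.7852 + 0.20×1.7121 + 0.31×1.7900 + 0.29×1.1584 = 1.5903
E(R_P) = R_f + β_P × MRP = 1.22% + 1.5903 × 7.99% = 13.93%

13.93%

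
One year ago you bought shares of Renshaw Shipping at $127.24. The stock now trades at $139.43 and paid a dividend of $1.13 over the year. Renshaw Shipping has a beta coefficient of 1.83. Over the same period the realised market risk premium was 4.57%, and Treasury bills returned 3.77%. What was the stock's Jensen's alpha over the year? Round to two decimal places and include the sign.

Realised HPR = (P1 + D1 − P0) / P0 = (139.43 + 1.13 − 127.24) / 127.24 = 13.32 / 127.24 = 10.4684%
CAPM required = R_f + β·MRP = 3.77% + 1.83 × 4.57% = 12.1331%
α = realised − required = 10.4684% − 12.1331% = -1.66%

-1.66%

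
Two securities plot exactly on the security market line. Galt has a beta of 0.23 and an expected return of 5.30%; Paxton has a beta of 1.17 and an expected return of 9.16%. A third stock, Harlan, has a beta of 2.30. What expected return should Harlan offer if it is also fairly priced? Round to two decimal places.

MRP (SML slope) = (9.16% − 5.30%) / (1.17 − 0.23) = 3.86% / 0.94 = 4.1064%
R_f (intercept) = 5.30% − 0.23 × 4.1064% = 4.3555%
E(R_Harlan) = R_f + β × MRP = 4.3555% + 2.30 × 4.1064% = 13.80%

13.80%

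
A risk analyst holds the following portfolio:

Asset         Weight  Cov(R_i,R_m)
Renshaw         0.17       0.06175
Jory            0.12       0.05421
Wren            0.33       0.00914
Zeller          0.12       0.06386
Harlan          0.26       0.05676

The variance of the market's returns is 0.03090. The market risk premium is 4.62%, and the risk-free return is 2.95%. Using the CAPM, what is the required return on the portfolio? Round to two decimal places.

9.30%

β_Renshaw = 0.06175 / 0.03090 = 1.9984
β_Jory = 0.05421 / 0.03090 = 1.7544
β_Wren = 0.00914 / 0.03090 = 0.2958
β_Zeller = 0.06386 / 0.03090 = 2.0667
β_Harlan = 0.05676 / 0.03090 = 1.8369
β_P = Σ w_i β_i = 0.17×1.9984 + 0.12×1.7544 + 0.33×0.2958 + 0.12×2.0667 + 0.26×1.8369 = 1.3735
E(R_P) = R_f + β_P × MRP = 2.95% + 1.3735 × 4.62% = 9.30%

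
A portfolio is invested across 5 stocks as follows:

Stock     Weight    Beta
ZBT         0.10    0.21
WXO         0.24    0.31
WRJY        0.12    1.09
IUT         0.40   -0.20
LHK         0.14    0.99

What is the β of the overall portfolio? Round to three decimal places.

0.285

β_P = Σ w_i β_i = 0.10×0.21 + 0.24×0.31 + 0.12×1.09 + 0.40×-0.20 + 0.14×0.99 = 0.2848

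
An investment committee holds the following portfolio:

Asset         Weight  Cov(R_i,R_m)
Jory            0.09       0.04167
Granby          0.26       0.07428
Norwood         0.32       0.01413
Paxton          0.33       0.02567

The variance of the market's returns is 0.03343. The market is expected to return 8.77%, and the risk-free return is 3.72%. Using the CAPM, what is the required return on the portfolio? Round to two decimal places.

β_Jory = 0.04167 / 0.03343 = 1.2465
β_Granby = 0.07428 / 0.03343 = 2.2220
β_Norwood = 0.01413 / 0.03343 = 0.4227
β_Paxton = 0.02567 / 0.03343 = 0.7679
β_P = Σ w_i β_i = 0.09×1.2465 + 0.26×2.2220 + 0.32×0.4227 + 0.33×0.7679 = 1.0786
MRP = 8.77% − 3.72% = 5.05%
E(R_P) = R_f + β_P × MRP = 3.72% + 1.0786 × 5.05% = 9.17%

9.17%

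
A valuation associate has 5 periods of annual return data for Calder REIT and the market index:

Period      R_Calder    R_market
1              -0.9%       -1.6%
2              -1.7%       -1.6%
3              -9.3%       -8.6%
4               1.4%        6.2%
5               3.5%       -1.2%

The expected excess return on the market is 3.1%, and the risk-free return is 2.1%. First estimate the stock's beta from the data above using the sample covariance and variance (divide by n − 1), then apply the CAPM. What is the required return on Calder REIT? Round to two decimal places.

Mean R_i = (-0.9 − 1.7 − 9.3 + 1.4 + 3.5) / 5 = -1.4000%
Mean R_m = (-1.6 − 1.6 − 8.6 + 6.2 − 1.2) / 5 = -1.3600%
Σ(R_i − R̄_i)(R_m − R̄_m) = 79.1000  ⇒  Cov = 79.1000 / 4 = 19.7750
Σ(R_m − R̄_m)² = 109.7120  ⇒  Var(R_m) = 109.7120 / 4 = 27.4280
β = Cov / Var(R_m) = 19.7750 / 27.4280 = 0.7210
E(R) = R_f + β × MRP = 2.1% + 0.7210 × 3.1% = 4.34%

4.34%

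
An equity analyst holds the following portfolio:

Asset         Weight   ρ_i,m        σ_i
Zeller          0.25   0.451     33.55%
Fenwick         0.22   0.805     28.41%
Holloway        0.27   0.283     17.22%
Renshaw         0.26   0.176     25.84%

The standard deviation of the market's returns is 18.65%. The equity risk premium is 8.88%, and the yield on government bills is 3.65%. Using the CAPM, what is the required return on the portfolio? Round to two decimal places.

9.04%

β_Zeller = 0.451 × 33.55% / 18.65% = 0.8113
β_Fenwick = 0.805 × 28.41% / 18.65% = 1.2263
β_Holloway = 0.283 × 17.22% / 18.65% = 0.2613
β_Renshaw = 0.176 × 25.84% / 18.65% = 0.2439
β_P = Σ w_i β_i = 0.25×0.8113 + 0.22×1.2263 + 0.27×0.2613 + 0.26×0.2439 = 0.6066
E(R_P) = R_f + β_P × MRP = 3.65% + 0.6066 × 8.88% = 9.04%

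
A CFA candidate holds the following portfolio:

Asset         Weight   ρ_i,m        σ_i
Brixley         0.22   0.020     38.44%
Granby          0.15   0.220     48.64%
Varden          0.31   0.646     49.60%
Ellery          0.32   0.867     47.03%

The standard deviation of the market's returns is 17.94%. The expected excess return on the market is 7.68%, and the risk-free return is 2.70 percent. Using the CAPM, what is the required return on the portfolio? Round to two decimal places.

β_Brixley = 0.020 × 38.44% / 17.94% = 0.0429
β_Granby = 0.220 × 48.64% / 17.94% = 0.5965
β_Varden = 0.646 × 49.60% / 17.94% = 1.7860
β_Ellery = 0.867 × 47.03% / 17.94% = 2.2729
β_P = Σ w_i β_i = 0.22×0.0429 + 0.15×0.5965 + 0.31×1.7860 + 0.32×2.2729 = 1.3799
E(R_P) = R_f + β_P × MRP = 2.70% + 1.3799 × 7.68% = 13.30%

13.30%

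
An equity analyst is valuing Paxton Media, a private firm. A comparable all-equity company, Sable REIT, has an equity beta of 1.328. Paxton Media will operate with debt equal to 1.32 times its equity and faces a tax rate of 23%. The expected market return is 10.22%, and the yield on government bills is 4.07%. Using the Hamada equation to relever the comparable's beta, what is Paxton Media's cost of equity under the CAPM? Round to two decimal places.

β_L = β_U × [1 + (1 − t)(D/E)] = 1.328 × [1 + (1 − 0.23) × 1.32]
    = 1.328 × [1 + 0.77 × 1.32] = 1.328 × 2.0164 = 2.6778
MRP = 10.22% − 4.07% = 6.15%
E(R) = R_f + β_L × MRP = 4.07% + 2.6778 × 6.15% = 20.54%

20.54%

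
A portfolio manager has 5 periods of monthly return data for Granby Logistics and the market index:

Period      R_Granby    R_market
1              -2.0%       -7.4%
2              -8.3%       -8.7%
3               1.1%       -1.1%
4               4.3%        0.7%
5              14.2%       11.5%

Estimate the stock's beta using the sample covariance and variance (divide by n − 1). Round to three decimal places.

Mean R_i = (-2.0 − 8.3 + 1.1 + 4.3 + 14.2) / 5 = 1.8600%
Mean R_m = (-7.4 − 8.7 − 1.1 + 0.7 + 11.5) / 5 = -1.0000%
Σ(R_i − R̄_i)(R_m − R̄_m) = 261.4100  ⇒  Cov = 261.4100 / 4 = 65.3525
Σ(R_m − R̄_m)² = 259.4000  ⇒  Var(R_m) = 259.4000 / 4 = 64.8500
β = Cov / Var(R_m) = 65.3525 / 64.8500 = 1.0077

1.008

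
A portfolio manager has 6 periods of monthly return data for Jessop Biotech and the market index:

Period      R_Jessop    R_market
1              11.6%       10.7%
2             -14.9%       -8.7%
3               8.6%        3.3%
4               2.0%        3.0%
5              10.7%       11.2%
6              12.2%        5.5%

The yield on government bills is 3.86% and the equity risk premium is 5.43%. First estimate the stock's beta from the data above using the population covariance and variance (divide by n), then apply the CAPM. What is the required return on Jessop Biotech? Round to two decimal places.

Mean R_i = (11.6 − 14.9 + 8.6 + 2.0 + 10.7 + 12.2) / 6 = 5.0333%
Mean R_m = (10.7 − 8.7 + 3.3 + 3.0 + 11.2 + 5.5) / 6 = 4.1667%
Σ(R_i − R̄_i)(R_m − R̄_m) = 349.2367  ⇒  Cov = 349.2367 / 6 = 58.2061
Σ(R_m − R̄_m)² = 261.5933  ⇒  Var(R_m) = 261.5933 / 6 = 43.5989
β = Cov / Var(R_m) = 58.2061 / 43.5989 = 1.3350
E(R) = R_f + β × MRP = 3.86% + 1.3350 × 5.43% = 11.11%

11.11%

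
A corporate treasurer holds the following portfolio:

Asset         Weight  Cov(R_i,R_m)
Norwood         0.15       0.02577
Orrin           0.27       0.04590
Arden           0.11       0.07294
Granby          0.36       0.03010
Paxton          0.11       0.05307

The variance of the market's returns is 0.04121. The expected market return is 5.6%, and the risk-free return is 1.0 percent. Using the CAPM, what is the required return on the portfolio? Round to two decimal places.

5.57%

β_Norwood = 0.02577 / 0.04121 = 0.6253
β_Orrin = 0.04590 / 0.04121 = 1.1138
β_Arden = 0.07294 / 0.04121 = 1.7700
β_Granby = 0.03010 / 0.04121 = 0.7304
β_Paxton = 0.05307 / 0.04121 = 1.2878
β_P = Σ w_i β_i = 0.15×0.6253 + 0.27×1.1138 + 0.11×1.7700 + 0.36×0.7304 + 0.11×1.2878 = 0.9938
MRP = 5.6% − 1.0% = 4.60%
E(R_P) = R_f + β_P × MRP = 1.0% + 0.9938 × 4.6% = 5.57%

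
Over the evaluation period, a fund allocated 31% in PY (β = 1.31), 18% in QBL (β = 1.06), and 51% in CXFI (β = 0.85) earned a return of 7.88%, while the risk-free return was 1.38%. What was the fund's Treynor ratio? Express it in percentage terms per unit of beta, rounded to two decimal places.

6.31%

β_P = 0.31×1.31 + 0.18×1.06 + 0.51×0.85 = 1.0304
Treynor = (R_P − R_f) / β_P = (7.88% − 1.38%) / 1.0304 = 6.50% / 1.0304 = 6.31%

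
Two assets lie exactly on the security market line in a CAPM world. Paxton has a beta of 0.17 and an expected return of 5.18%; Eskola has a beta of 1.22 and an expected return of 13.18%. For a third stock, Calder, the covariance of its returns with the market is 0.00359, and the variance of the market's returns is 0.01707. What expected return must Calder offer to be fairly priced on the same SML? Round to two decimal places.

5.49%

MRP = (13.18% − 5.18%) / (1.22 − 0.17) = 7.6190%
R_f = 5.18% − 0.17 × 7.6190% = 3.8848%
β_Calder = Cov / Var(R_m) = 0.00359 / 0.01707 = 0.2103
E(R_Calder) = R_f + β × MRP = 3.8848% + 0.2103 × 7.6190% = 5.49%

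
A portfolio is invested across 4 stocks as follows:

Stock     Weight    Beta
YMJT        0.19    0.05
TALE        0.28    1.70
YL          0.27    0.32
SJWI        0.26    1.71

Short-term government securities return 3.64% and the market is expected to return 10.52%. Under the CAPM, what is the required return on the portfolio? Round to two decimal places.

10.63%

β_P = Σ w_i β_i = 0.19×0.05 + 0.28×1.70 + 0.27×0.32 + 0.26×1.71 = 1.0165
MRP = 10.52% − 3.64% = 6.88%
E(R_P) = R_f + β_P × MRP = 3.64% + 1.0165 × 6.88% = 10.63%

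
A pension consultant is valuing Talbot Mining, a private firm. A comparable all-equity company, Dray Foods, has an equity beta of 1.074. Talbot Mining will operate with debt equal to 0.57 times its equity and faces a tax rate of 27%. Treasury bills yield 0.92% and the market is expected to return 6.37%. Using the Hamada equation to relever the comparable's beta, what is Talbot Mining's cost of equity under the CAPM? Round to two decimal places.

β_L = β_U × [1 + (1 − t)(D/E)] = 1.074 × [1 + (1 − 0.27) × 0.57]
    = 1.074 × [1 + 0.73 × 0.57] = 1.074 × 1.4161 = 1.5209
MRP = 6.37% − 0.92% = 5.45%
E(R) = R_f + β_L × MRP = 0.92% + 1.5209 × 5.45% = 9.21%

9.21%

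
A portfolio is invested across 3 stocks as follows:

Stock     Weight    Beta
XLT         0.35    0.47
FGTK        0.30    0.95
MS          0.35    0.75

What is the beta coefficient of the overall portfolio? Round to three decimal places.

β_P = Σ w_i β_i = 0.35×0.47 + 0.30×0.95 + 0.35×0.75 = 0.7120

0.712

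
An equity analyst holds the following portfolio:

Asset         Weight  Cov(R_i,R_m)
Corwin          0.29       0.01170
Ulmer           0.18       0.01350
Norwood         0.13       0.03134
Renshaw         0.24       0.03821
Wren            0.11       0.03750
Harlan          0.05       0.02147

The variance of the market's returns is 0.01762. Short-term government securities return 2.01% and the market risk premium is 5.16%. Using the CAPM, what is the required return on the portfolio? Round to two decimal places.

β_Corwin = 0.01170 / 0.01762 = 0.6640
β_Ulmer = 0.01350 / 0.01762 = 0.7662
β_Norwood = 0.03134 / 0.01762 = 1.7787
β_Renshaw = 0.03821 / 0.01762 = 2.1686
β_Wren = 0.03750 / 0.01762 = 2.1283
β_Harlan = 0.02147 / 0.01762 = 1.2185
β_P = Σ w_i β_i = 0.29×0.6640 + 0.18×0.7662 + 0.13×1.7787 + 0.24×2.1686 + 0.11×2.1283 + 0.05×1.2185 = 1.3772
E(R_P) = R_f + β_P × MRP = 2.01% + 1.3772 × 5.16% = 9.12%

9.12%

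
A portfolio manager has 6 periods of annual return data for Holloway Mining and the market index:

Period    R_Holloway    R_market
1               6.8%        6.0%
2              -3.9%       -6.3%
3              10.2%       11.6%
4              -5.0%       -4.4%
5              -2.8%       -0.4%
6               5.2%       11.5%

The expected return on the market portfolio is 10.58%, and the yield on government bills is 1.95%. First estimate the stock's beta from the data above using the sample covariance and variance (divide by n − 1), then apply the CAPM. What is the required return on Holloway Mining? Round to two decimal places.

8.54%

Mean R_i = (6.8 − 3.9 + 10.2 − 5.0 − 2.8 + 5.2) / 6 = 1.7500%
Mean R_m = (6.0 − 6.3 + 11.6 − 4.4 − 0.4 + 11.5) / 6 = 3.0000%
Σ(R_i − R̄_i)(R_m − R̄_m) = 235.1100  ⇒  Cov = 235.1100 / 5 = 47.0220
Σ(R_m − R̄_m)² = 308.0200  ⇒  Var(R_m) = 308.0200 / 5 = 61.6040
β = Cov / Var(R_m) = 47.0220 / 61.6040 = 0.7633
MRP = 10.58% − 1.95% = 8.63%
E(R) = R_f + β × MRP = 1.95% + 0.7633 × 8.63% = 8.54%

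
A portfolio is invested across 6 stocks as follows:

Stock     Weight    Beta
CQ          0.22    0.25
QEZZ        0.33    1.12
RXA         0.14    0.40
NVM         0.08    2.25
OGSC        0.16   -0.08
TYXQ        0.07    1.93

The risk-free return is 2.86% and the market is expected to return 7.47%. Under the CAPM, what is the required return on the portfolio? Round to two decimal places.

β_P = Σ w_i β_i = 0.22×0.25 + 0.33×1.12 + 0.14×0.40 + 0.08×2.25 + 0.16×-0.08 + 0.07×1.93 = 0.7829
MRP = 7.47% − 2.86% = 4.61%
E(R_P) = R_f + β_P × MRP = 2.86% + 0.7829 × 4.61% = 6.47%

6.47%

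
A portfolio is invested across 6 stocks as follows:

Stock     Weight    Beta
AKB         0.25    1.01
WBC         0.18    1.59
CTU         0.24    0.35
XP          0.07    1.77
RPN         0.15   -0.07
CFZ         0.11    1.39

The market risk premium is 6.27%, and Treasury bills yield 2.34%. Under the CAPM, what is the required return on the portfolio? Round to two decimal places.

7.91%

β_P = Σ w_i β_i = 0.25×1.01 + 0.18×1.59 + 0.24×0.35 + 0.07×1.77 + 0.15×-0.07 + 0.11×1.39 = 0.8890
E(R_P) = R_f + β_P × MRP = 2.34% + 0.8890 × 6.27% = 7.91%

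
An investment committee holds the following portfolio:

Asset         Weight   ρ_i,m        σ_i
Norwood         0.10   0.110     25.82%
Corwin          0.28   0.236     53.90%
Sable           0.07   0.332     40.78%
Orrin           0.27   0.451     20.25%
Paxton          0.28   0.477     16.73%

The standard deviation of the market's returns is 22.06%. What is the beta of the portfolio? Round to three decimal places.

β_Norwood = 0.110 × 25.82% / 22.06% = 0.1287
β_Corwin = 0.236 × 53.90% / 22.06% = 0.5766
β_Sable = 0.332 × 40.78% / 22.06% = 0.6137
β_Orrin = 0.451 × 20.25% / 22.06% = 0.4140
β_Paxton = 0.477 × 16.73% / 22.06% = 0.3618
β_P = Σ w_i β_i = 0.10×0.1287 + 0.28×0.5766 + 0.07×0.6137 + 0.27×0.4140 + 0.28×0.3618 = 0.4304

0.430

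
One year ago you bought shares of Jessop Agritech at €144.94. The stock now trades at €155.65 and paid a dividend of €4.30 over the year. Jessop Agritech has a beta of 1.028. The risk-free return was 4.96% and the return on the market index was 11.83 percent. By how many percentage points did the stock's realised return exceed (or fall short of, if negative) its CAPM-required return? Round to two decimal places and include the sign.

-1.67%

Realised HPR = (P1 + D1 − P0) / P0 = (155.65 + 4.30 − 144.94) / 144.94 = 15.01 / 144.94 = 10.3560%
MRP = 11.83% − 4.96% = 6.87%
CAPM required = R_f + β·MRP = 4.96% + 1.028 × 6.87% = 12.02236%
α = realised − required = 10.3560% − 12.02236% = -1.67%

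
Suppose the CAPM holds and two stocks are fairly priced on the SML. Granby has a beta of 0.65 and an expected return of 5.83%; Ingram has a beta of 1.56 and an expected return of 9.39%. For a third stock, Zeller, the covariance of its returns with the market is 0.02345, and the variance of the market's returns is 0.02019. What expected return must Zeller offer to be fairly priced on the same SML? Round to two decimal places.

MRP = (9.39% − 5.83%) / (1.56 − 0.65) = 3.9121%
R_f = 5.83% − 0.65 × 3.9121% = 3.2871%
β_Zeller = Cov / Var(R_m) = 0.02345 / 0.02019 = 1.1615
E(R_Zeller) = R_f + β × MRP = 3.2871% + 1.1615 × 3.9121% = 7.83%

7.83%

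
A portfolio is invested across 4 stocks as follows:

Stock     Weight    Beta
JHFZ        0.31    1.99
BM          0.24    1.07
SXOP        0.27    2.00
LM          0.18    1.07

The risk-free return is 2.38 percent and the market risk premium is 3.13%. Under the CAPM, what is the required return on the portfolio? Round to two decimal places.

7.41%

β_P = Σ w_i β_i = 0.31×1.99 + 0.24×1.07 + 0.27×2.00 + 0.18×1.07 = 1.6063
E(R_P) = R_f + β_P × MRP = 2.38% + 1.6063 × 3.13% = 7.41%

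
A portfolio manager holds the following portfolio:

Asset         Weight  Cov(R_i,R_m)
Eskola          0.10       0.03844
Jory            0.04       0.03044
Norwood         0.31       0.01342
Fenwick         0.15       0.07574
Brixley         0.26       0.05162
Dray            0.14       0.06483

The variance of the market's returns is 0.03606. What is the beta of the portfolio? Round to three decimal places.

1.195

β_Eskola = 0.03844 / 0.03606 = 1.0660
β_Jory = 0.03044 / 0.03606 = 0.8441
β_Norwood = 0.01342 / 0.03606 = 0.3722
β_Fenwick = 0.07574 / 0.03606 = 2.1004
β_Brixley = 0.05162 / 0.03606 = 1.4315
β_Dray = 0.06483 / 0.03606 = 1.7978
β_P = Σ w_i β_i = 0.10×1.0660 + 0.04×0.8441 + 0.31×0.3722 + 0.15×2.1004 + 0.26×1.4315 + 0.14×1.7978 = 1.1947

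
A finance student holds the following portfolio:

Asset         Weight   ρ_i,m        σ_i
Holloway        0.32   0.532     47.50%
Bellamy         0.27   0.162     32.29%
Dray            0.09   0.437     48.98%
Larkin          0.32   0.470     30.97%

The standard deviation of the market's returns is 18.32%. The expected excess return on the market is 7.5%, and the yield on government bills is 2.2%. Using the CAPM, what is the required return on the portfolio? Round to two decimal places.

8.78%

β_Holloway = 0.532 × 47.50% / 18.32% = 1.3794
β_Bellamy = 0.162 × 32.29% / 18.32% = 0.2855
β_Dray = 0.437 × 48.98% / 18.32% = 1.1684
β_Larkin = 0.470 × 30.97% / 18.32% = 0.7945
β_P = Σ w_i β_i = 0.32×1.3794 + 0.27×0.2855 + 0.09×1.1684 + 0.32×0.7945 = 0.8779
E(R_P) = R_f + β_P × MRP = 2.2% + 0.8779 × 7.5% = 8.78%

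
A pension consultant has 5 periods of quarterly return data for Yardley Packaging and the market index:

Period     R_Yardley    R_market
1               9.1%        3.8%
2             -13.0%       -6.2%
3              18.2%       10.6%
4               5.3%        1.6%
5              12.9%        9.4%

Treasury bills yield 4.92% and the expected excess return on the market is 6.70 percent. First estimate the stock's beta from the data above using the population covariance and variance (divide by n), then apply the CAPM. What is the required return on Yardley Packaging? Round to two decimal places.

Mean R_i = (9.1 − 13.0 + 18.2 + 5.3 + 12.9) / 5 = 6.5000%
Mean R_m = (3.8 − 6.2 + 10.6 + 1.6 + 9.4) / 5 = 3.8400%
Σ(R_i − R̄_i)(R_m − R̄_m) = 313.0400  ⇒  Cov = 313.0400 / 5 = 62.6080
Σ(R_m − R̄_m)² = 182.4320  ⇒  Var(R_m) = 182.4320 / 5 = 36.4864
β = Cov / Var(R_m) = 62.6080 / 36.4864 = 1.7159
E(R) = R_f + β × MRP = 4.92% + 1.7159 × 6.70% = 16.42%

16.42%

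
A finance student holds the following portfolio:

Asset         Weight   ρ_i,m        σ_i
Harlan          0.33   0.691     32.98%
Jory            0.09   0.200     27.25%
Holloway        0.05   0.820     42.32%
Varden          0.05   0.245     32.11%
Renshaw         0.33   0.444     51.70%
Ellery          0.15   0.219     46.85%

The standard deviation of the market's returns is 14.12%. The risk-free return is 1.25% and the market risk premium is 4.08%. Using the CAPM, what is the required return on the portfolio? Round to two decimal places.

6.81%

β_Harlan = 0.691 × 32.98% / 14.12% = 1.6140
β_Jory = 0.200 × 27.25% / 14.12% = 0.3860
β_Holloway = 0.820 × 42.32% / 14.12% = 2.4577
β_Varden = 0.245 × 32.11% / 14.12% = 0.5571
β_Renshaw = 0.444 × 51.70% / 14.12% = 1.6257
β_Ellery = 0.219 × 46.85% / 14.12% = 0.7266
β_P = Σ w_i β_i = 0.33×1.6140 + 0.09×0.3860 + 0.05×2.4577 + 0.05×0.5571 + 0.33×1.6257 + 0.15×0.7266 = 1.3636
E(R_P) = R_f + β_P × MRP = 1.25% + 1.3636 × 4.08% = 6.81%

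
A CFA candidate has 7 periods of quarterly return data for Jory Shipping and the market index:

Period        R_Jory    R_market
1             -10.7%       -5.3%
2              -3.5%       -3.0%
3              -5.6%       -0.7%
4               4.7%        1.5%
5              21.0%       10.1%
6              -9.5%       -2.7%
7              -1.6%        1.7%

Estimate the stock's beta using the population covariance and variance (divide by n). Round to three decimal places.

Mean R_i = (-10.7 − 3.5 − 5.6 + 4.7 + 21.0 − 9.5 − 1.6) / 7 = -0.7429%
Mean R_m = (-5.3 − 3.0 − 0.7 + 1.5 + 10.1 − 2.7 + 1.7) / 7 = 0.2286%
Σ(R_i − R̄_i)(R_m − R̄_m) = 314.3986  ⇒  Cov = 314.3986 / 7 = 44.9141
Σ(R_m − R̄_m)² = 151.6543  ⇒  Var(R_m) = 151.6543 / 7 = 21.6649
β = Cov / Var(R_m) = 44.9141 / 21.6649 = 2.0731

2.073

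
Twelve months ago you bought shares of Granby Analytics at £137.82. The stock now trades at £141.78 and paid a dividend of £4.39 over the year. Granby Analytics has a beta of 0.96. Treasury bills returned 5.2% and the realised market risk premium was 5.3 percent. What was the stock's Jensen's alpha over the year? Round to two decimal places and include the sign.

-4.23%

Realised HPR = (P1 + D1 − P0) / P0 = (141.78 + 4.39 − 137.82) / 137.82 = 8.35 / 137.82 = 6.0586%
CAPM required = R_f + β·MRP = 5.2% + 0.96 × 5.3% = 10.2880%
α = realised − required = 6.0586% − 10.2880% = -4.23%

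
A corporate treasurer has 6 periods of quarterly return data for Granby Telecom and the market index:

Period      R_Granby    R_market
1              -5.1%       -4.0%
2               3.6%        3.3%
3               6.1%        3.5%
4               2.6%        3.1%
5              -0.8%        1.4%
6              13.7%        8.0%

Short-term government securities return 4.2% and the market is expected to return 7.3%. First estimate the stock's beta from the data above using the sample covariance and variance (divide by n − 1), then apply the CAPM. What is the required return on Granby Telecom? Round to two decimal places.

9.07%

Mean R_i = (-5.1 + 3.6 + 6.1 + 2.6 − 0.8 + 13.7) / 6 = 3.3500%
Mean R_m = (-4.0 + 3.3 + 3.5 + 3.1 + 1.4 + 8.0) / 6 = 2.5500%
Σ(R_i − R̄_i)(R_m − R̄_m) = 118.9150  ⇒  Cov = 118.9150 / 5 = 23.7830
Σ(R_m − R̄_m)² = 75.6950  ⇒  Var(R_m) = 75.6950 / 5 = 15.1390
β = Cov / Var(R_m) = 23.7830 / 15.1390 = 1.5710
MRP = 7.3% − 4.2% = 3.10%
E(R) = R_f + β × MRP = 4.2% + 1.5710 × 3.1% = 9.07%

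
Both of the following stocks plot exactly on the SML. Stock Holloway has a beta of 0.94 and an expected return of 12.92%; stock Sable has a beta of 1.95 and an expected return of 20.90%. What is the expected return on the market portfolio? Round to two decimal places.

13.39%

Both satisfy E(R) = R_f + β·MRP, so the slope of the SML is
MRP = (20.90% − 12.92%) / (1.95 − 0.94) = 7.98% / 1.01 = 7.9010%
R_f = E(R_Holloway) − β_Holloway·MRP = 12.92% − 0.94 × 7.9010% = 5.4931%
E(R_m) = R_f + MRP = 5.4931% + 7.9010% = 13.39%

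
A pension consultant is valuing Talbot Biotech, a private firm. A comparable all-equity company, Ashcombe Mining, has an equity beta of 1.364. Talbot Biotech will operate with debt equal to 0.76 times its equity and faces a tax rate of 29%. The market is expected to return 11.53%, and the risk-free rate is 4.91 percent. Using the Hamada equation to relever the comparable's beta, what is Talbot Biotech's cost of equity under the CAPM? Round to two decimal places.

β_L = β_U × [1 + (1 − t)(D/E)] = 1.364 × [1 + (1 − 0.29) × 0.76]
    = 1.364 × [1 + 0.71 × 0.76] = 1.364 × 1.5396 = 2.1000
MRP = 11.53% − 4.91% = 6.62%
E(R) = R_f + β_L × MRP = 4.91% + 2.1000 × 6.62% = 18.81%

18.81%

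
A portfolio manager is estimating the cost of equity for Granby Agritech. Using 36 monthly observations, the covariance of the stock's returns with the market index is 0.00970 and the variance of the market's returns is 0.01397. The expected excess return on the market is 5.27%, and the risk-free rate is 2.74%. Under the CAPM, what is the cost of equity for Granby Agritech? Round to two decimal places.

β = Cov(R_i, R_m) / Var(R_m) = 0.00970 / 0.01397 = 0.6943
E(R) = R_f + β × MRP = 2.74% + 0.6943 × 5.27% = 6.40%

6.40%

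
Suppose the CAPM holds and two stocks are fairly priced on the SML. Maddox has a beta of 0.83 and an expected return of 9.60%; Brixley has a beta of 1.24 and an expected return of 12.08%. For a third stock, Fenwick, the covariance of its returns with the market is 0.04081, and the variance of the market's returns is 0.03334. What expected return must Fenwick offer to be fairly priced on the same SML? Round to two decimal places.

MRP = (12.08% − 9.60%) / (1.24 − 0.83) = 6.0488%
R_f = 9.60% − 0.83 × 6.0488% = 4.5795%
β_Fenwick = Cov / Var(R_m) = 0.04081 / 0.03334 = 1.2241
E(R_Fenwick) = R_f + β × MRP = 4.5795% + 1.2241 × 6.0488% = 11.98%

11.98%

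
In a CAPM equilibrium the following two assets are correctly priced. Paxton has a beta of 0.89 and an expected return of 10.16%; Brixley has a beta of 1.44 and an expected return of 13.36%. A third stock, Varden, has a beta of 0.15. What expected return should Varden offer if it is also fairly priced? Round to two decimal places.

5.85%

MRP (SML slope) = (13.36% − 10.16%) / (1.44 − 0.89) = 3.20% / 0.55 = 5.8182%
R_f (intercept) = 10.16% − 0.89 × 5.8182% = 4.9818%
E(R_Varden) = R_f + β × MRP = 4.9818% + 0.15 × 5.8182% = 5.85%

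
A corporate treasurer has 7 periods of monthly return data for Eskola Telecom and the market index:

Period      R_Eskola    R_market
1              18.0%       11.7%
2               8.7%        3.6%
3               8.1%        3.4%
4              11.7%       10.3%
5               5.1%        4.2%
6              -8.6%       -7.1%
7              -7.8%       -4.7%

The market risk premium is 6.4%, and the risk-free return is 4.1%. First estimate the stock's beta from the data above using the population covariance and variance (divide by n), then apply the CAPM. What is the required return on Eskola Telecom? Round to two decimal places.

12.89%

Mean R_i = (18.0 + 8.7 + 8.1 + 11.7 + 5.1 − 8.6 − 7.8) / 7 = 5.0286%
Mean R_m = (11.7 + 3.6 + 3.4 + 10.3 + 4.2 − 7.1 − 4.7) / 7 = 3.0571%
Σ(R_i − R̄_i)(R_m − R̄_m) = 401.4986  ⇒  Cov = 401.4986 / 7 = 57.3569
Σ(R_m − R̄_m)² = 292.2171  ⇒  Var(R_m) = 292.2171 / 7 = 41.7453
β = Cov / Var(R_m) = 57.3569 / 41.7453 = 1.3740
E(R) = R_f + β × MRP = 4.1% + 1.3740 × 6.4% = 12.89%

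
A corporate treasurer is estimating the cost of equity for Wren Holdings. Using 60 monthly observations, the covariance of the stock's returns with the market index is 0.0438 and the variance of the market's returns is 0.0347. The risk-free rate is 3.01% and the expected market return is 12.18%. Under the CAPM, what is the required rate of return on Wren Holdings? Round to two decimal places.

β = Cov(R_i, R_m) / Var(R_m) = 0.0438 / 0.0347 = 1.2622
MRP = 12.18% − 3.01% = 9.17%
E(R) = R_f + β × MRP = 3.01% + 1.2622 × 9.17% = 14.58%

14.58%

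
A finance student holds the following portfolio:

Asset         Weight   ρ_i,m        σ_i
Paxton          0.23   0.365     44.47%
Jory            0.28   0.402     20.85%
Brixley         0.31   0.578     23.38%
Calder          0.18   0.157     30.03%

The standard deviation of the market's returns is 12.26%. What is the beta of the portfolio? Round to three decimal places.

0.907

β_Paxton = 0.365 × 44.47% / 12.26% = 1.3239
β_Jory = 0.402 × 20.85% / 12.26% = 0.6837
β_Brixley = 0.578 × 23.38% / 12.26% = 1.1023
β_Calder = 0.157 × 30.03% / 12.26% = 0.3846
β_P = Σ w_i β_i = 0.23×1.3239 + 0.28×0.6837 + 0.31×1.1023 + 0.18×0.3846 = 0.9069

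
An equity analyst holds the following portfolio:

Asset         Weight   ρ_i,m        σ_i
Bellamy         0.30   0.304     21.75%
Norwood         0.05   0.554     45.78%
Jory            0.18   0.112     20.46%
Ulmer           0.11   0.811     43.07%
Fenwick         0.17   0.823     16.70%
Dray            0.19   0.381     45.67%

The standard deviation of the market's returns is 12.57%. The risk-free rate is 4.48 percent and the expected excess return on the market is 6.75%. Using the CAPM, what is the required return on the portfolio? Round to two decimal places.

11.54%

β_Bellamy = 0.304 × 21.75% / 12.57% = 0.5260
β_Norwood = 0.554 × 45.78% / 12.57% = 2.0177
β_Jory = 0.112 × 20.46% / 12.57% = 0.1823
β_Ulmer = 0.811 × 43.07% / 12.57% = 2.7788
β_Fenwick = 0.823 × 16.70% / 12.57% = 1.0934
β_Dray = 0.381 × 45.67% / 12.57% = 1.3843
β_P = Σ w_i β_i = 0.30×0.5260 + 0.05×2.0177 + 0.18×0.1823 + 0.11×2.7788 + 0.17×1.0934 + 0.19×1.3843 = 1.0461
E(R_P) = R_f + β_P × MRP = 4.48% + 1.0461 × 6.75% = 11.54%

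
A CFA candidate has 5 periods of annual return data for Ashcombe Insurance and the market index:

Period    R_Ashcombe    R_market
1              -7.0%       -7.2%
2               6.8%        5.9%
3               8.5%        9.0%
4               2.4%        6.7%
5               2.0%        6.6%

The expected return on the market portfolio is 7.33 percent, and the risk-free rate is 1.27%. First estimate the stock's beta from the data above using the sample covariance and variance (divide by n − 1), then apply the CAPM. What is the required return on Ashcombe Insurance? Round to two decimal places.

6.43%

Mean R_i = (-7.0 + 6.8 + 8.5 + 2.4 + 2.0) / 5 = 2.5400%
Mean R_m = (-7.2 + 5.9 + 9.0 + 6.7 + 6.6) / 5 = 4.2000%
Σ(R_i − R̄_i)(R_m − R̄_m) = 142.9600  ⇒  Cov = 142.9600 / 4 = 35.7400
Σ(R_m − R̄_m)² = 167.9000  ⇒  Var(R_m) = 167.9000 / 4 = 41.9750
β = Cov / Var(R_m) = 35.7400 / 41.9750 = 0.8515
MRP = 7.33% − 1.27% = 6.06%
E(R) = R_f + β × MRP = 1.27% + 0.8515 × 6.06% = 6.43%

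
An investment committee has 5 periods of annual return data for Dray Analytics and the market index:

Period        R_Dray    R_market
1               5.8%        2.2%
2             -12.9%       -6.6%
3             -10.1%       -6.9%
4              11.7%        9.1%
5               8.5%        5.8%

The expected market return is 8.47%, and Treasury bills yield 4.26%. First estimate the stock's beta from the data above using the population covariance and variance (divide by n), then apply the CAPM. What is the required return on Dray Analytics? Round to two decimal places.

Mean R_i = (5.8 − 12.9 − 10.1 + 11.7 + 8.5) / 5 = 0.6000%
Mean R_m = (2.2 − 6.6 − 6.9 + 9.1 + 5.8) / 5 = 0.7200%
Σ(R_i − R̄_i)(R_m − R̄_m) = 321.2000  ⇒  Cov = 321.2000 / 5 = 64.2400
Σ(R_m − R̄_m)² = 209.8680  ⇒  Var(R_m) = 209.8680 / 5 = 41.9736
β = Cov / Var(R_m) = 64.2400 / 41.9736 = 1.5305
MRP = 8.47% − 4.26% = 4.21%
E(R) = R_f + β × MRP = 4.26% + 1.5305 × 4.21% = 10.70%

10.70%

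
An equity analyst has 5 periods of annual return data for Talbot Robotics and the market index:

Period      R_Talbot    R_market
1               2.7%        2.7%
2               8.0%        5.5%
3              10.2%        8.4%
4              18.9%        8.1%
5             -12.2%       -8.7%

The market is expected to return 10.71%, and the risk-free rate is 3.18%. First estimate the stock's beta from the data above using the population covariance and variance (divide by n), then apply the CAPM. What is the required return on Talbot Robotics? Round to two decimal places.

Mean R_i = (2.7 + 8.0 + 10.2 + 18.9 − 12.2) / 5 = 5.5200%
Mean R_m = (2.7 + 5.5 + 8.4 + 8.1 − 8.7) / 5 = 3.2000%
Σ(R_i − R̄_i)(R_m − R̄_m) = 307.8800  ⇒  Cov = 307.8800 / 5 = 61.5760
Σ(R_m − R̄_m)² = 198.2000  ⇒  Var(R_m) = 198.2000 / 5 = 39.6400
β = Cov / Var(R_m) = 61.5760 / 39.6400 = 1.5534
MRP = 10.71% − 3.18% = 7.53%
E(R) = R_f + β × MRP = 3.18% + 1.5534 × 7.53% = 14.88%

14.88%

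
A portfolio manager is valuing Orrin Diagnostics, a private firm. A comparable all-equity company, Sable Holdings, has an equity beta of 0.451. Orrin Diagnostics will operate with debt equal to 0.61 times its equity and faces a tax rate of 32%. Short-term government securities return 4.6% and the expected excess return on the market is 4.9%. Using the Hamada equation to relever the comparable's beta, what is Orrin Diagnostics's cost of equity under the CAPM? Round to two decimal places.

β_L = β_U × [1 + (1 − t)(D/E)] = 0.451 × [1 + (1 − 0.32) × 0.61]
    = 0.451 × [1 + 0.68 × 0.61] = 0.451 × 1.4148 = 0.6381
E(R) = R_f + β_L × MRP = 4.6% + 0.6381 × 4.9% = 7.73%

7.73%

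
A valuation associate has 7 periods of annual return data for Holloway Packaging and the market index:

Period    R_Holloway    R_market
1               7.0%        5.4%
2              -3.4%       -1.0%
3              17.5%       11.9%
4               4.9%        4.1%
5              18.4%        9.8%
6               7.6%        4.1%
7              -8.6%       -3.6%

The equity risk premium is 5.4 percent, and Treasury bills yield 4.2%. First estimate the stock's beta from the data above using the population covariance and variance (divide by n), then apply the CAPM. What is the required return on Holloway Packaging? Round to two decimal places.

Mean R_i = (7.0 − 3.4 + 17.5 + 4.9 + 18.4 + 7.6 − 8.6) / 7 = 6.2000%
Mean R_m = (5.4 − 1.0 + 11.9 + 4.1 + 9.8 + 4.1 − 3.6) / 7 = 4.3857%
Σ(R_i − R̄_i)(R_m − R̄_m) = 321.6400  ⇒  Cov = 321.6400 / 7 = 45.9486
Σ(R_m − R̄_m)² = 179.7486  ⇒  Var(R_m) = 179.7486 / 7 = 25.6784
β = Cov / Var(R_m) = 45.9486 / 25.6784 = 1.7894
E(R) = R_f + β × MRP = 4.2% + 1.7894 × 5.4% = 13.86%

13.86%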